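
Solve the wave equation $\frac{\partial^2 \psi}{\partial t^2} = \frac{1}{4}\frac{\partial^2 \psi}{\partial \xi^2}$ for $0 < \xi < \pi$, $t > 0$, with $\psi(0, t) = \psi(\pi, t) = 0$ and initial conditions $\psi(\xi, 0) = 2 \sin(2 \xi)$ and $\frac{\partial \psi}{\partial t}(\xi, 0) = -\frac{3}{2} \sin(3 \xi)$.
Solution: Using separation of variables $\psi = X(\xi)T(t)$:
Eigenfunctions: $\sin(n\xi)$, $n = 1, 2, 3, \ldots$
General solution: $\psi(\xi, t) = \sum [A_n \cos(n t/2) + B_n \sin(n t/2)] \sin(n\xi)$
From $\psi(\xi,0) = 2 \sin(2 \xi)$: $A_2=2$. From $\psi_t(\xi,0) = -\frac{3}{2} \sin(3 \xi)$, using $\psi_t(\xi,0) = \sum \omega_n B_n \sin(n\xi)$ with $\omega_n = n/2$: $B_3 = (-3/2)/(3/2) = -1$.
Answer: $\psi(\xi, t) = 2 \sin(2 \xi) \cos(t) -  \sin(3 \xi) \sin(3 t/2)$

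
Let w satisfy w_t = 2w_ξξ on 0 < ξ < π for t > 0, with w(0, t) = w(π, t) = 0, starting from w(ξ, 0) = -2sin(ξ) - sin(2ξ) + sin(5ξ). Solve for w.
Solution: Separating variables: w = Σ c_n exp(-2n²t) sin(nξ). From w(ξ,0) = -2sin(ξ) - sin(2ξ) + sin(5ξ): c_1=-2, c_2=-1, c_5=1.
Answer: w(ξ, t) = -2exp(-2t)sin(ξ) - exp(-8t)sin(2ξ) + exp(-50t)sin(5ξ)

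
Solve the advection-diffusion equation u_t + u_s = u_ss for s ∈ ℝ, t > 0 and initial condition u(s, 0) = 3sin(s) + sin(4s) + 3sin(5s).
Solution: Moving frame: η = s - t, σ = t, u = w(η,σ), so u_t = w_σ - w_η and u_ss = w_ηη.
Hence u_t + u_s = w_σ and the PDE becomes the heat equation w_σ = w_ηη on η ∈ ℝ.
Initial data: w(η,0) = u(η,0) = 3sin(η) + sin(4η) + 3sin(5η). Each mode sin(nη) decays as exp(-n²σ) on ℝ, so w(η,σ) = Σ c_n exp(-n²σ) sin(nη) with c_1=3, c_4=1, c_5=3: w(η,σ) = 3exp(-σ)sin(η) + exp(-16σ)sin(4η) + 3exp(-25σ)sin(5η).
Substituting back: u(s,t) = w(s - t, t).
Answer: u(s, t) = 3exp(-t)sin(s - t) + exp(-16t)sin(4s - 4t) + 3exp(-25t)sin(5s - 5t)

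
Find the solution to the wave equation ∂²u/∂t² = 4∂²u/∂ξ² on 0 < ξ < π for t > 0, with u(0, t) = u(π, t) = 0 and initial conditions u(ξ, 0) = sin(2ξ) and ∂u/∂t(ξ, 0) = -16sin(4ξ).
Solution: Separating variables: u = Σ [A_n cos(ω_n t) + B_n sin(ω_n t)] sin(nξ), ω_n = 2n. From ICs (B_n = velocity coefficient / ω_n): A_2=1, B_4=-2.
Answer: u(ξ, t) = -2sin(8t)sin(4ξ) + sin(2ξ)cos(4t)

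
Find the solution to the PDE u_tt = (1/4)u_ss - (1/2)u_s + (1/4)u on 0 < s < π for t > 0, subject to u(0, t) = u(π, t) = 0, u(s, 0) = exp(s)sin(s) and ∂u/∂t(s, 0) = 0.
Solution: Substitute u = exp(s)w.
Then u_s = exp(s)(w_s + w), u_ss = exp(s)(w_ss + 2w_s + w), u_tt = exp(s)w_tt; substituting and dividing by exp(s), the lower-order terms cancel: w_tt = (1/4)w_ss (standard wave equation).
Data for w: w(s,0) = exp(-s)u(s,0) = sin(s); w_t(s,0) = exp(-s)u_t(s,0) = 0. The boundary conditions carry over: w(0,t) = w(π,t) = 0.
Separating variables: w = Σ [A_n cos(ω_n t) + B_n sin(ω_n t)] sin(ns), ω_n = n/2. From ICs: A_1=1.
So w(s,t) = sin(s)cos(t/2), and u(s,t) = exp(s)w(s,t).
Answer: u(s, t) = exp(s)sin(s)cos(t/2)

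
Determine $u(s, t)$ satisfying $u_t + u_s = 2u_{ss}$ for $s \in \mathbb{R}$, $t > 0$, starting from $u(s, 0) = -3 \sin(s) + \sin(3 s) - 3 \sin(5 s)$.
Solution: Change to a moving frame: let $\eta = s - t$, $\sigma = t$ and write $u(s,t) = w(\eta,\sigma)$.
By the chain rule $u_t = w_{\sigma} - w_{\eta}$, $u_s = w_{\eta}$, $u_{ss} = w_{\eta\eta}$.
Then $u_t + u_s = w_{\sigma}$: the advection term cancels and the PDE becomes the heat equation $w_{\sigma} = 2w_{\eta\eta}$ on $\eta \in \mathbb{R}$.
Initial data: $w(\eta,0) = u(\eta,0) = -3 \sin(\eta) + \sin(3 \eta) - 3 \sin(5 \eta)$.
On $\eta \in \mathbb{R}$ each mode satisfies $(\sin(n\eta))'' = -n^2 \sin(n\eta)$, so $e^{-2n^2\sigma} \sin(n\eta)$ solves the heat equation; by superposition $w(\eta,\sigma) = \sum c_n e^{-2n^2\sigma} \sin(n\eta)$.
Reading off the coefficients: $c_1=-3, c_3=1, c_5=-3$, so $w(\eta,\sigma) = -3 e^{-2 \sigma} \sin(\eta) + e^{-18 \sigma} \sin(3 \eta) - 3 e^{-50 \sigma} \sin(5 \eta)$.
Substituting back $\eta = s - t$, $\sigma = t$: $u(s,t) = w(s - t, t)$.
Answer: $u(s, t) = -3 e^{-2 t} \sin(s - t) + e^{-18 t} \sin(3 s - 3 t) - 3 e^{-50 t} \sin(5 s - 5 t)$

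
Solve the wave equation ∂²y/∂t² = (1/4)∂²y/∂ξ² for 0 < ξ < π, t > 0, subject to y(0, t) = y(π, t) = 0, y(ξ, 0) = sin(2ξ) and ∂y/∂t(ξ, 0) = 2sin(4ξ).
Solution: Using separation of variables y = X(ξ)T(t):
Eigenfunctions: sin(nξ), n = 1, 2, 3, ...
General solution: y(ξ, t) = Σ [A_n cos(n t/2) + B_n sin(n t/2)] sin(nξ)
From y(ξ,0) = sin(2ξ): A_2=1. From y_t(ξ,0) = 2sin(4ξ), using y_t(ξ,0) = Σ ω_n B_n sin(nξ) with ω_n = n/2: B_4 = 2/2 = 1.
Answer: y(ξ, t) = sin(2t)sin(4ξ) + sin(2ξ)cos(t)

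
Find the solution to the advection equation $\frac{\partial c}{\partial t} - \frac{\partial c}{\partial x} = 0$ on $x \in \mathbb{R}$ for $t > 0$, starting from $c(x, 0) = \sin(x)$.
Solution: By characteristics ($dx/dt = -1$), $c(x,t) = f(x + t)$ with $f = c( \cdot , 0)$.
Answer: $c(x, t) = \sin(t + x)$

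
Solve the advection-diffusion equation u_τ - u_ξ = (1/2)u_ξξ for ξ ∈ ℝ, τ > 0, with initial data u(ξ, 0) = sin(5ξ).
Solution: Moving frame: η = ξ + τ, σ = τ, u = w(η,σ), so u_τ = w_σ + w_η and u_ξξ = w_ηη.
Hence u_τ - u_ξ = w_σ and the PDE becomes the heat equation w_σ = (1/2)w_ηη on η ∈ ℝ.
Initial data: w(η,0) = u(η,0) = sin(5η). Each mode sin(nη) decays as exp(-n²σ/2) on ℝ, so w(η,σ) = Σ c_n exp(-n²σ/2) sin(nη) with c_5=1: w(η,σ) = exp(-25σ/2)sin(5η).
Substituting back: u(ξ,τ) = w(ξ + τ, τ).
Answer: u(ξ, τ) = exp(-25τ/2)sin(5ξ + 5τ)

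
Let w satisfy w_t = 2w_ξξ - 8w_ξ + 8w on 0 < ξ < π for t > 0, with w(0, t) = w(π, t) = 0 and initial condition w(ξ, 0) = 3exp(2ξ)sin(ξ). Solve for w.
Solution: Substitute w = exp(2ξ)u, i.e. u = exp(-2ξ)w.
By the product rule, w_ξ = exp(2ξ)(u_ξ + 2u), w_ξξ = exp(2ξ)(u_ξξ + 4u_ξ + 4u), w_t = exp(2ξ)u_t.
Substituting into the PDE and dividing by exp(2ξ): u_t = 2(u_ξξ + 4u_ξ + 4u) - 8(u_ξ + 2u) + 8u.
The lower-order terms cancel, leaving the standard heat equation u_t = 2u_ξξ.
Initial data for u: u(ξ,0) = exp(-2ξ)w(ξ,0) = 3sin(ξ). The boundary conditions carry over: u(0,t) = u(π,t) = 0.
Solve for u:
  Using separation of variables u = X(ξ)T(t):
  Eigenfunctions: sin(nξ), n = 1, 2, 3, ...
  General solution: u(ξ, t) = Σ c_n sin(nξ) exp(-2n² t)
  Matching u(ξ,0) = 3sin(ξ) term by term: c_1=3.
Hence u(ξ,t) = 3exp(-2t)sin(ξ).
Transform back: w(ξ,t) = exp(2ξ)u(ξ,t).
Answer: w(ξ, t) = 3exp(-2t)exp(2ξ)sin(ξ)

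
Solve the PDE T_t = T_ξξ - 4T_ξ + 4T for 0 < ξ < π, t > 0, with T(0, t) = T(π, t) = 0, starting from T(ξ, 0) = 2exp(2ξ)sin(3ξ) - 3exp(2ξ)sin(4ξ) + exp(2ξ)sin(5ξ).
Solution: Substitute T = exp(2ξ)u.
Then T_ξ = exp(2ξ)(u_ξ + 2u), T_ξξ = exp(2ξ)(u_ξξ + 4u_ξ + 4u), T_t = exp(2ξ)u_t; substituting and dividing by exp(2ξ), the lower-order terms cancel: u_t = u_ξξ (standard heat equation).
Data for u: u(ξ,0) = exp(-2ξ)T(ξ,0) = 2sin(3ξ) - 3sin(4ξ) + sin(5ξ). The boundary conditions carry over: u(0,t) = u(π,t) = 0.
Separating variables: u = Σ c_n exp(-n²t) sin(nξ). From u(ξ,0) = 2sin(3ξ) - 3sin(4ξ) + sin(5ξ): c_3=2, c_4=-3, c_5=1.
So u(ξ,t) = 2exp(-9t)sin(3ξ) - 3exp(-16t)sin(4ξ) + exp(-25t)sin(5ξ), and T(ξ,t) = exp(2ξ)u(ξ,t).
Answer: T(ξ, t) = 2exp(-9t)exp(2ξ)sin(3ξ) - 3exp(-16t)exp(2ξ)sin(4ξ) + exp(-25t)exp(2ξ)sin(5ξ)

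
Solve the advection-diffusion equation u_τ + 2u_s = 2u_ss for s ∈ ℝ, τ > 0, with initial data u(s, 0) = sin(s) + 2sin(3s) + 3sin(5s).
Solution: Change to a moving frame: let η = s - 2τ, σ = τ and write u(s,τ) = w(η,σ).
By the chain rule u_τ = w_σ - 2w_η, u_s = w_η, u_ss = w_ηη.
Then u_τ + 2u_s = w_σ: the advection term cancels and the PDE becomes the heat equation w_σ = 2w_ηη on η ∈ ℝ.
Initial data: w(η,0) = u(η,0) = sin(η) + 2sin(3η) + 3sin(5η).
On η ∈ ℝ each mode satisfies (sin(nη))″ = -n² sin(nη), so exp(-2n²σ) sin(nη) solves the heat equation; by superposition w(η,σ) = Σ c_n exp(-2n²σ) sin(nη).
Reading off the coefficients: c_1=1, c_3=2, c_5=3, so w(η,σ) = exp(-2σ)sin(η) + 2exp(-18σ)sin(3η) + 3exp(-50σ)sin(5η).
Substituting back η = s - 2τ, σ = τ: u(s,τ) = w(s - 2τ, τ).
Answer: u(s, τ) = exp(-2τ)sin(s - 2τ) + 2exp(-18τ)sin(3s - 6τ) + 3exp(-50τ)sin(5s - 10τ)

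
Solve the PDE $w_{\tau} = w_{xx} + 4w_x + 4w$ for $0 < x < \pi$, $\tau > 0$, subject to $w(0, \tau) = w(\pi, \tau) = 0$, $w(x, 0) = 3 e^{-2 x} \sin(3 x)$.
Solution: Substitute $w = e^{-2x}u$.
Then $w_x = e^{-2x}(u_x - 2u)$, $w_{xx} = e^{-2x}(u_{xx} - 4u_x + 4u)$, $w_{\tau} = e^{-2x}u_{\tau}$; substituting and dividing by $e^{-2x}$, the lower-order terms cancel: $u_{\tau} = u_{xx}$ (standard heat equation).
Data for $u$: $u(x,0) = e^{2x}w(x,0) = 3 \sin(3 x)$. The boundary conditions carry over: $u(0,\tau) = u(\pi,\tau) = 0$.
Separating variables: $u = \sum c_n e^{-n^2\tau} \sin(nx)$. From $u(x,0) = 3 \sin(3 x)$: $c_3=3$.
So $u(x,\tau) = 3 e^{-9 \tau} \sin(3 x)$, and $w(x,\tau) = e^{-2x}u(x,\tau)$.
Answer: $w(x, \tau) = 3 e^{-9 \tau} e^{-2 x} \sin(3 x)$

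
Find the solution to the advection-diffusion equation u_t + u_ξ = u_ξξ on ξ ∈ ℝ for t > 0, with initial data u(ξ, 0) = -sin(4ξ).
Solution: Moving frame: η = ξ - t, σ = t, u = w(η,σ), so u_t = w_σ - w_η and u_ξξ = w_ηη.
Hence u_t + u_ξ = w_σ and the PDE becomes the heat equation w_σ = w_ηη on η ∈ ℝ.
Initial data: w(η,0) = u(η,0) = -sin(4η). Each mode sin(nη) decays as exp(-n²σ) on ℝ, so w(η,σ) = Σ c_n exp(-n²σ) sin(nη) with c_4=-1: w(η,σ) = -exp(-16σ)sin(4η).
Substituting back: u(ξ,t) = w(ξ - t, t).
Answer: u(ξ, t) = exp(-16t)sin(4t - 4ξ)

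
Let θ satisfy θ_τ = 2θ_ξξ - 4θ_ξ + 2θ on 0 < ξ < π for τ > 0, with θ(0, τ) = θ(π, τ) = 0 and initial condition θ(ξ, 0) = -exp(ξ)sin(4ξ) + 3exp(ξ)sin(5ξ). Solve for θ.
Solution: Substitute θ = exp(ξ)u, i.e. u = exp(-ξ)θ.
By the product rule, θ_ξ = exp(ξ)(u_ξ + u), θ_ξξ = exp(ξ)(u_ξξ + 2u_ξ + u), θ_τ = exp(ξ)u_τ.
Substituting into the PDE and dividing by exp(ξ): u_τ = 2(u_ξξ + 2u_ξ + u) - 4(u_ξ + u) + 2u.
The lower-order terms cancel, leaving the standard heat equation u_τ = 2u_ξξ.
Initial data for u: u(ξ,0) = exp(-ξ)θ(ξ,0) = -sin(4ξ) + 3sin(5ξ). The boundary conditions carry over: u(0,τ) = u(π,τ) = 0.
Solve for u:
  Using separation of variables u = X(ξ)G(τ):
  Eigenfunctions: sin(nξ), n = 1, 2, 3, ...
  General solution: u(ξ, τ) = Σ c_n sin(nξ) exp(-2n² τ)
  Matching u(ξ,0) = -sin(4ξ) + 3sin(5ξ) term by term: c_4=-1, c_5=3.
Hence u(ξ,τ) = -exp(-32τ)sin(4ξ) + 3exp(-50τ)sin(5ξ).
Transform back: θ(ξ,τ) = exp(ξ)u(ξ,τ).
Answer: θ(ξ, τ) = -exp(ξ)exp(-32τ)sin(4ξ) + 3exp(ξ)exp(-50τ)sin(5ξ)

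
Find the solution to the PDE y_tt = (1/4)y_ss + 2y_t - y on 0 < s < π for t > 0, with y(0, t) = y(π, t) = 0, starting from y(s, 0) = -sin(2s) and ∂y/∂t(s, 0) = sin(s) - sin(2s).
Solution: Substitute y = exp(t)u, i.e. u = exp(-t)y.
By the product rule, y_t = exp(t)(u_t + u), y_tt = exp(t)(u_tt + 2u_t + u), y_ss = exp(t)u_ss.
Substituting into the PDE and dividing by exp(t): u_tt + 2u_t + u = (1/4)u_ss + 2(u_t + u) - u.
The lower-order terms cancel, leaving the standard wave equation u_tt = (1/4)u_ss.
Initial data for u: u(s,0) = y(s,0) = -sin(2s); u_t(s,0) = y_t(s,0) - y(s,0) = sin(s). The boundary conditions carry over: u(0,t) = u(π,t) = 0.
Solve for u:
  Using separation of variables u = X(s)T(t):
  Eigenfunctions: sin(ns), n = 1, 2, 3, ...
  General solution: u(s, t) = Σ [A_n cos(n t/2) + B_n sin(n t/2)] sin(ns)
  From u(s,0) = -sin(2s): A_2=-1. From u_t(s,0) = sin(s), using u_t(s,0) = Σ ω_n B_n sin(ns) with ω_n = n/2: B_1 = 1/(1/2) = 2.
Hence u(s,t) = 2sin(s)sin(t/2) - sin(2s)cos(t).
Transform back: y(s,t) = exp(t)u(s,t).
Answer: y(s, t) = 2exp(t)sin(s)sin(t/2) - exp(t)sin(2s)cos(t)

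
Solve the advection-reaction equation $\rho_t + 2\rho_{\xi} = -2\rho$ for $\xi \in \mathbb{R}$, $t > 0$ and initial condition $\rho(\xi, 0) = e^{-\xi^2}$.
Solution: Substitute $\rho = e^{-2t}u$, i.e. $u = e^{2t}\rho$.
By the product rule, $\rho_t = e^{-2t}(u_t - 2u)$, $\rho_{\xi} = e^{-2t}u_{\xi}$.
Substituting into the PDE and dividing by $e^{-2t}$: $u_t - 2u + 2u_{\xi} = -2u$.
The lower-order terms cancel, leaving the standard advection equation $u_t + 2u_{\xi} = 0$.
Initial data for $u$: $u(\xi,0) = \rho(\xi,0) = e^{-\xi^2}$.
Solve for $u$:
  By method of characteristics (waves move right with speed 2):
  Along characteristics $\xi - 2t =$ const, $u$ is constant, so $u(\xi,t) = f(\xi - 2t)$ with $f = u( \cdot , 0)$.
Hence $u(\xi,t) = e^{-(-2 t + \xi)^2}$.
Transform back: $\rho(\xi,t) = e^{-2t}u(\xi,t)$.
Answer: $\rho(\xi, t) = e^{-2 t} e^{-(\xi - 2 t)^2}$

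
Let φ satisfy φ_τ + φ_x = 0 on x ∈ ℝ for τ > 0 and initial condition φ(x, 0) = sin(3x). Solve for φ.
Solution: By method of characteristics (waves move right with speed 1):
Along characteristics x - τ = const, φ is constant, so φ(x,τ) = f(x - τ) with f = φ(·, 0).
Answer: φ(x, τ) = sin(3x - 3τ)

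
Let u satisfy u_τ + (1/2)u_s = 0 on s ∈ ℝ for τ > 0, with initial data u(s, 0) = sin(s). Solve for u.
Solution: By characteristics (ds/dτ = 1/2), u(s,τ) = f(s - (1/2)τ) with f = u(·, 0).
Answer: u(s, τ) = sin(s - τ/2)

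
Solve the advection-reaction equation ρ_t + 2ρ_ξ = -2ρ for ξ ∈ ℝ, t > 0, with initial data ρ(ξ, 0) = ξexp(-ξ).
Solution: Substitute ρ = exp(-ξ)u, i.e. u = exp(ξ)ρ.
By the product rule, ρ_ξ = exp(-ξ)(u_ξ - u), ρ_t = exp(-ξ)u_t.
Substituting into the PDE and dividing by exp(-ξ): u_t + 2(u_ξ - u) = -2u.
The lower-order terms cancel, leaving the standard advection equation u_t + 2u_ξ = 0.
Initial data for u: u(ξ,0) = exp(ξ)ρ(ξ,0) = ξ.
Solve for u:
  By method of characteristics (waves move right with speed 2):
  Along characteristics ξ - 2t = const, u is constant, so u(ξ,t) = f(ξ - 2t) with f = u(·, 0).
Hence u(ξ,t) = -2t + ξ.
Transform back: ρ(ξ,t) = exp(-ξ)u(ξ,t).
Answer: ρ(ξ, t) = -2texp(-ξ) + ξexp(-ξ)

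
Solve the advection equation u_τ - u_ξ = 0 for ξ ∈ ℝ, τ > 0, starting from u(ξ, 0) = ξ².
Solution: By method of characteristics (waves move left with speed 1):
Along characteristics ξ + τ = const, u is constant, so u(ξ,τ) = f(ξ + τ) with f = u(·, 0).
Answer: u(ξ, τ) = ξ² + 2ξτ + τ²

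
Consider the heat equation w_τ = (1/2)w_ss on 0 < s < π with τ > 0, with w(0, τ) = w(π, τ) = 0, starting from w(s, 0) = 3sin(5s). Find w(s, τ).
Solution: Using separation of variables w = X(s)T(τ):
Eigenfunctions: sin(ns), n = 1, 2, 3, ...
General solution: w(s, τ) = Σ c_n sin(ns) exp(-n² τ/2)
Matching w(s,0) = 3sin(5s) term by term: c_5=3.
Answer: w(s, τ) = 3exp(-25τ/2)sin(5s)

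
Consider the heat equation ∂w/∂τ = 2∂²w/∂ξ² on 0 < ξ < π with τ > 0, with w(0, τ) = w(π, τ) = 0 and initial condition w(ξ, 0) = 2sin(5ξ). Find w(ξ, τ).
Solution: Using separation of variables w = X(ξ)T(τ):
Eigenfunctions: sin(nξ), n = 1, 2, 3, ...
General solution: w(ξ, τ) = Σ c_n sin(nξ) exp(-2n² τ)
Matching w(ξ,0) = 2sin(5ξ) term by term: c_5=2.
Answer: w(ξ, τ) = 2exp(-50τ)sin(5ξ)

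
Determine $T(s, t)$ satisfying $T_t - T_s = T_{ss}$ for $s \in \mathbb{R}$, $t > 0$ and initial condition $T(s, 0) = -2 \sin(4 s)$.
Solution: Moving frame: $\eta = s + t$, $\sigma = t$, $T = u(\eta,\sigma)$, so $T_t = u_{\sigma} + u_{\eta}$ and $T_{ss} = u_{\eta\eta}$.
Hence $T_t - T_s = u_{\sigma}$ and the PDE becomes the heat equation $u_{\sigma} = u_{\eta\eta}$ on $\eta \in \mathbb{R}$.
Initial data: $u(\eta,0) = T(\eta,0) = -2 \sin(4 \eta)$. Each mode $\sin(n\eta)$ decays as $e^{-n^2\sigma}$ on $\mathbb{R}$, so $u(\eta,\sigma) = \sum c_n e^{-n^2\sigma} \sin(n\eta)$ with $c_4=-2$: $u(\eta,\sigma) = -2 e^{-16 \sigma} \sin(4 \eta)$.
Substituting back: $T(s,t) = u(s + t, t)$.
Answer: $T(s, t) = -2 e^{-16 t} \sin(4 s + 4 t)$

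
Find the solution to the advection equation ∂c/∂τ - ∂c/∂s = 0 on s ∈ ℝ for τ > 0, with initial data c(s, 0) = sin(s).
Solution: By characteristics (ds/dτ = -1), c(s,τ) = f(s + τ) with f = c(·, 0).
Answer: c(s, τ) = sin(s + τ)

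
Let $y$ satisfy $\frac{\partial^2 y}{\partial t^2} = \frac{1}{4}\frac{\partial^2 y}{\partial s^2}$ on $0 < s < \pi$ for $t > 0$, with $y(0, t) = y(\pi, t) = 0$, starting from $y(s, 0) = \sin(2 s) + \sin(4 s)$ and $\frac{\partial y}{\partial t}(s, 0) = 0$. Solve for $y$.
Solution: Separating variables: $y = \sum [A_n \cos(\omega_n t) + B_n \sin(\omega_n t)] \sin(ns)$, $\omega_n = n/2$. From ICs: $A_2=1, A_4=1$.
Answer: $y(s, t) = \sin(2 s) \cos(t) + \sin(4 s) \cos(2 t)$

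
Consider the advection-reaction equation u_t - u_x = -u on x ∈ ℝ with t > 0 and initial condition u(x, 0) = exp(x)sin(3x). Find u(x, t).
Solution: Substitute u = exp(x)w, i.e. w = exp(-x)u.
By the product rule, u_x = exp(x)(w_x + w), u_t = exp(x)w_t.
Substituting into the PDE and dividing by exp(x): w_t - (w_x + w) = -w.
The lower-order terms cancel, leaving the standard advection equation w_t - w_x = 0.
Initial data for w: w(x,0) = exp(-x)u(x,0) = sin(3x).
Solve for w:
  By method of characteristics (waves move left with speed 1):
  Along characteristics x + t = const, w is constant, so w(x,t) = f(x + t) with f = w(·, 0).
Hence w(x,t) = sin(3t + 3x).
Transform back: u(x,t) = exp(x)w(x,t).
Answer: u(x, t) = exp(x)sin(3t + 3x)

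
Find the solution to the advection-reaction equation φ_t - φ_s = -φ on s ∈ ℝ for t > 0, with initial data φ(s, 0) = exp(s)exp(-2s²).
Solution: Substitute φ = exp(s)u.
Then φ_s = exp(s)(u_s + u), φ_t = exp(s)u_t; substituting and dividing by exp(s), the lower-order terms cancel: u_t - u_s = 0 (standard advection equation).
Data for u: u(s,0) = exp(-s)φ(s,0) = exp(-2s²).
By characteristics (ds/dt = -1), u(s,t) = f(s + t) with f = u(·, 0).
So u(s,t) = exp(-2(s + t)²), and φ(s,t) = exp(s)u(s,t).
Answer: φ(s, t) = exp(s)exp(-2(s + t)²)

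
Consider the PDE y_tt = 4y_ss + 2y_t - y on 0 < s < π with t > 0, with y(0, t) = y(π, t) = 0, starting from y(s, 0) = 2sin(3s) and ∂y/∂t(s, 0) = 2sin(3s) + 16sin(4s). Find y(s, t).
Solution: Substitute y = exp(t)u, i.e. u = exp(-t)y.
By the product rule, y_t = exp(t)(u_t + u), y_tt = exp(t)(u_tt + 2u_t + u), y_ss = exp(t)u_ss.
Substituting into the PDE and dividing by exp(t): u_tt + 2u_t + u = 4u_ss + 2(u_t + u) - u.
The lower-order terms cancel, leaving the standard wave equation u_tt = 4u_ss.
Initial data for u: u(s,0) = y(s,0) = 2sin(3s); u_t(s,0) = y_t(s,0) - y(s,0) = 16sin(4s). The boundary conditions carry over: u(0,t) = u(π,t) = 0.
Solve for u:
  Using separation of variables u = X(s)T(t):
  Eigenfunctions: sin(ns), n = 1, 2, 3, ...
  General solution: u(s, t) = Σ [A_n cos(2n t) + B_n sin(2n t)] sin(ns)
  From u(s,0) = 2sin(3s): A_3=2. From u_t(s,0) = 16sin(4s), using u_t(s,0) = Σ ω_n B_n sin(ns) with ω_n = 2n: B_4 = 16/8 = 2.
Hence u(s,t) = 2sin(3s)cos(6t) + 2sin(4s)sin(8t).
Transform back: y(s,t) = exp(t)u(s,t).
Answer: y(s, t) = 2exp(t)sin(3s)cos(6t) + 2exp(t)sin(4s)sin(8t)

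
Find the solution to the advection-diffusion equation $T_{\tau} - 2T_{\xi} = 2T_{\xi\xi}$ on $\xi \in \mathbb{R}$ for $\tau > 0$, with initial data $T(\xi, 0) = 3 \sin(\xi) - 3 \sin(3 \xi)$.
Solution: Change to a moving frame: let $\eta = \xi + 2\tau$, $\sigma = \tau$ and write $T(\xi,\tau) = u(\eta,\sigma)$.
By the chain rule $T_{\tau} = u_{\sigma} + 2u_{\eta}$, $T_{\xi} = u_{\eta}$, $T_{\xi\xi} = u_{\eta\eta}$.
Then $T_{\tau} - 2T_{\xi} = u_{\sigma}$: the advection term cancels and the PDE becomes the heat equation $u_{\sigma} = 2u_{\eta\eta}$ on $\eta \in \mathbb{R}$.
Initial data: $u(\eta,0) = T(\eta,0) = 3 \sin(\eta) - 3 \sin(3 \eta)$.
On $\eta \in \mathbb{R}$ each mode satisfies $(\sin(n\eta))'' = -n^2 \sin(n\eta)$, so $e^{-2n^2\sigma} \sin(n\eta)$ solves the heat equation; by superposition $u(\eta,\sigma) = \sum c_n e^{-2n^2\sigma} \sin(n\eta)$.
Reading off the coefficients: $c_1=3, c_3=-3$, so $u(\eta,\sigma) = 3 e^{-2 \sigma} \sin(\eta) - 3 e^{-18 \sigma} \sin(3 \eta)$.
Substituting back $\eta = \xi + 2\tau$, $\sigma = \tau$: $T(\xi,\tau) = u(\xi + 2\tau, \tau)$.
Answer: $T(\xi, \tau) = 3 e^{-2 \tau} \sin(2 \tau + \xi) - 3 e^{-18 \tau} \sin(6 \tau + 3 \xi)$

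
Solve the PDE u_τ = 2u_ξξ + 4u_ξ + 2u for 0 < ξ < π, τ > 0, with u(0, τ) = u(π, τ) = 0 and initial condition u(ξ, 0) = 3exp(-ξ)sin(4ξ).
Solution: Substitute u = exp(-ξ)w.
Then u_ξ = exp(-ξ)(w_ξ - w), u_ξξ = exp(-ξ)(w_ξξ - 2w_ξ + w), u_τ = exp(-ξ)w_τ; substituting and dividing by exp(-ξ), the lower-order terms cancel: w_τ = 2w_ξξ (standard heat equation).
Data for w: w(ξ,0) = exp(ξ)u(ξ,0) = 3sin(4ξ). The boundary conditions carry over: w(0,τ) = w(π,τ) = 0.
Separating variables: w = Σ c_n exp(-2n²τ) sin(nξ). From w(ξ,0) = 3sin(4ξ): c_4=3.
So w(ξ,τ) = 3exp(-32τ)sin(4ξ), and u(ξ,τ) = exp(-ξ)w(ξ,τ).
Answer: u(ξ, τ) = 3exp(-ξ)exp(-32τ)sin(4ξ)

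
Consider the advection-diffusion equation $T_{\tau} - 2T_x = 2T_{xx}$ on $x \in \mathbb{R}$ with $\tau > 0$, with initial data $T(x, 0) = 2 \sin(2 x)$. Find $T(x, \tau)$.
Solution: Change to a moving frame: let $\eta = x + 2\tau$, $\sigma = \tau$ and write $T(x,\tau) = u(\eta,\sigma)$.
By the chain rule $T_{\tau} = u_{\sigma} + 2u_{\eta}$, $T_x = u_{\eta}$, $T_{xx} = u_{\eta\eta}$.
Then $T_{\tau} - 2T_x = u_{\sigma}$: the advection term cancels and the PDE becomes the heat equation $u_{\sigma} = 2u_{\eta\eta}$ on $\eta \in \mathbb{R}$.
Initial data: $u(\eta,0) = T(\eta,0) = 2 \sin(2 \eta)$.
On $\eta \in \mathbb{R}$ each mode satisfies $(\sin(n\eta))'' = -n^2 \sin(n\eta)$, so $e^{-2n^2\sigma} \sin(n\eta)$ solves the heat equation; by superposition $u(\eta,\sigma) = \sum c_n e^{-2n^2\sigma} \sin(n\eta)$.
Reading off the coefficients: $c_2=2$, so $u(\eta,\sigma) = 2 e^{-8 \sigma} \sin(2 \eta)$.
Substituting back $\eta = x + 2\tau$, $\sigma = \tau$: $T(x,\tau) = u(x + 2\tau, \tau)$.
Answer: $T(x, \tau) = 2 e^{-8 \tau} \sin(4 \tau + 2 x)$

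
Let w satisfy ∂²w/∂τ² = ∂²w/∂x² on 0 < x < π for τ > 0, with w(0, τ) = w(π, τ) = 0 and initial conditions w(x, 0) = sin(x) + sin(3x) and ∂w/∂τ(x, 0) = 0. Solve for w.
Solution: Separating variables: w = Σ [A_n cos(ω_n τ) + B_n sin(ω_n τ)] sin(nx), ω_n = n. From ICs: A_1=1, A_3=1.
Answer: w(x, τ) = sin(x)cos(τ) + sin(3x)cos(3τ)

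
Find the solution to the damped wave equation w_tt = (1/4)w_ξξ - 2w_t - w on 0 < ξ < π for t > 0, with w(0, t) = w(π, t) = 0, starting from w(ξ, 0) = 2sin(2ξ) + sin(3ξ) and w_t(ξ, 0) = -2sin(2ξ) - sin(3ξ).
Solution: Substitute w = exp(-t)u.
Then w_t = exp(-t)(u_t - u), w_tt = exp(-t)(u_tt - 2u_t + u), w_ξξ = exp(-t)u_ξξ; substituting and dividing by exp(-t), the lower-order terms cancel: u_tt = (1/4)u_ξξ (standard wave equation).
Data for u: u(ξ,0) = w(ξ,0) = 2sin(2ξ) + sin(3ξ); u_t(ξ,0) = w_t(ξ,0) + w(ξ,0) = 0. The boundary conditions carry over: u(0,t) = u(π,t) = 0.
Separating variables: u = Σ [A_n cos(ω_n t) + B_n sin(ω_n t)] sin(nξ), ω_n = n/2. From ICs: A_2=2, A_3=1.
So u(ξ,t) = 2sin(2ξ)cos(t) + sin(3ξ)cos(3t/2), and w(ξ,t) = exp(-t)u(ξ,t).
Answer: w(ξ, t) = 2exp(-t)sin(2ξ)cos(t) + exp(-t)sin(3ξ)cos(3t/2)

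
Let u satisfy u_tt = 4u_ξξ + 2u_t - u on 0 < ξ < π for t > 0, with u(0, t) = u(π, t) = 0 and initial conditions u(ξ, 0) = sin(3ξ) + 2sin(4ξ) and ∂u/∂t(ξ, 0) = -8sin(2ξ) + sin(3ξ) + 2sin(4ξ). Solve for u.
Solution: Substitute u = exp(t)w.
Then u_t = exp(t)(w_t + w), u_tt = exp(t)(w_tt + 2w_t + w), u_ξξ = exp(t)w_ξξ; substituting and dividing by exp(t), the lower-order terms cancel: w_tt = 4w_ξξ (standard wave equation).
Data for w: w(ξ,0) = u(ξ,0) = sin(3ξ) + 2sin(4ξ); w_t(ξ,0) = u_t(ξ,0) - u(ξ,0) = -8sin(2ξ). The boundary conditions carry over: w(0,t) = w(π,t) = 0.
Separating variables: w = Σ [A_n cos(ω_n t) + B_n sin(ω_n t)] sin(nξ), ω_n = 2n. From ICs (B_n = velocity coefficient / ω_n): A_3=1, A_4=2, B_2=-2.
So w(ξ,t) = -2sin(4t)sin(2ξ) + sin(3ξ)cos(6t) + 2sin(4ξ)cos(8t), and u(ξ,t) = exp(t)w(ξ,t).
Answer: u(ξ, t) = -2exp(t)sin(4t)sin(2ξ) + exp(t)sin(3ξ)cos(6t) + 2exp(t)sin(4ξ)cos(8t)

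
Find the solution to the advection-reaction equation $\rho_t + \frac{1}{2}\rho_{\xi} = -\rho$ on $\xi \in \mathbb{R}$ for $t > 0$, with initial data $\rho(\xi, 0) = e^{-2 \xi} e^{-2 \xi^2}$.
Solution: Substitute $\rho = e^{-2\xi}u$, i.e. $u = e^{2\xi}\rho$.
By the product rule, $\rho_{\xi} = e^{-2\xi}(u_{\xi} - 2u)$, $\rho_t = e^{-2\xi}u_t$.
Substituting into the PDE and dividing by $e^{-2\xi}$: $u_t + \frac{1}{2}(u_{\xi} - 2u) = -u$.
The lower-order terms cancel, leaving the standard advection equation $u_t + \frac{1}{2}u_{\xi} = 0$.
Initial data for $u$: $u(\xi,0) = e^{2\xi}\rho(\xi,0) = e^{-2 \xi^2}$.
Solve for $u$:
  By method of characteristics (waves move right with speed 1/2):
  Along characteristics $\xi - \frac{1}{2}t =$ const, $u$ is constant, so $u(\xi,t) = f(\xi - \frac{1}{2}t)$ with $f = u( \cdot , 0)$.
Hence $u(\xi,t) = e^{-2 (-t/2 + \xi)^2}$.
Transform back: $\rho(\xi,t) = e^{-2\xi}u(\xi,t)$.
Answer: $\rho(\xi, t) = e^{-2 \xi} e^{-2 (\xi - t/2)^2}$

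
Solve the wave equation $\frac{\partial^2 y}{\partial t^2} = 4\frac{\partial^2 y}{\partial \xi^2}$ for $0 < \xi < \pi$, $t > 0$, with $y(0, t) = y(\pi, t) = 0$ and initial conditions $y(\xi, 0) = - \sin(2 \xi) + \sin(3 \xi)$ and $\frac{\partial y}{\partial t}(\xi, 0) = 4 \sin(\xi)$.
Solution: Using separation of variables $y = X(\xi)T(t)$:
Eigenfunctions: $\sin(n\xi)$, $n = 1, 2, 3, \ldots$
General solution: $y(\xi, t) = \sum [A_n \cos(2n t) + B_n \sin(2n t)] \sin(n\xi)$
From $y(\xi,0) = - \sin(2 \xi) + \sin(3 \xi)$: $A_2=-1, A_3=1$. From $y_t(\xi,0) = 4 \sin(\xi)$, using $y_t(\xi,0) = \sum \omega_n B_n \sin(n\xi)$ with $\omega_n = 2n$: $B_1 = 4/2 = 2$.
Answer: $y(\xi, t) = 2 \sin(\xi) \sin(2 t) -  \sin(2 \xi) \cos(4 t) + \sin(3 \xi) \cos(6 t)$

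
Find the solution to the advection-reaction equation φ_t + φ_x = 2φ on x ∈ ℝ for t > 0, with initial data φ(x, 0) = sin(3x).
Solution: Substitute φ = exp(2t)u, i.e. u = exp(-2t)φ.
By the product rule, φ_t = exp(2t)(u_t + 2u), φ_x = exp(2t)u_x.
Substituting into the PDE and dividing by exp(2t): u_t + 2u + u_x = 2u.
The lower-order terms cancel, leaving the standard advection equation u_t + u_x = 0.
Initial data for u: u(x,0) = φ(x,0) = sin(3x).
Solve for u:
  By method of characteristics (waves move right with speed 1):
  Along characteristics x - t = const, u is constant, so u(x,t) = f(x - t) with f = u(·, 0).
Hence u(x,t) = -sin(3t - 3x).
Transform back: φ(x,t) = exp(2t)u(x,t).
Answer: φ(x, t) = -exp(2t)sin(3t - 3x)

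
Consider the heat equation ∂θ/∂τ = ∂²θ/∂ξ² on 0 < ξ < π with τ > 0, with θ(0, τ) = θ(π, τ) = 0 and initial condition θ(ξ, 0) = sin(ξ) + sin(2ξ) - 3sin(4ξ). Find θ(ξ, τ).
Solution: Separating variables: θ = Σ c_n exp(-n²τ) sin(nξ). From θ(ξ,0) = sin(ξ) + sin(2ξ) - 3sin(4ξ): c_1=1, c_2=1, c_4=-3.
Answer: θ(ξ, τ) = exp(-τ)sin(ξ) + exp(-4τ)sin(2ξ) - 3exp(-16τ)sin(4ξ)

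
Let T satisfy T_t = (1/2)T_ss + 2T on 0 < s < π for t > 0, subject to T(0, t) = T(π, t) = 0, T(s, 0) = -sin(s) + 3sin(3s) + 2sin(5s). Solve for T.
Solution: Substitute T = exp(2t)u.
Then T_t = exp(2t)(u_t + 2u), T_ss = exp(2t)u_ss; substituting and dividing by exp(2t), the lower-order terms cancel: u_t = (1/2)u_ss (standard heat equation).
Data for u: u(s,0) = T(s,0) = -sin(s) + 3sin(3s) + 2sin(5s). The boundary conditions carry over: u(0,t) = u(π,t) = 0.
Separating variables: u = Σ c_n exp(-n²t/2) sin(ns). From u(s,0) = -sin(s) + 3sin(3s) + 2sin(5s): c_1=-1, c_3=3, c_5=2.
So u(s,t) = -exp(-t/2)sin(s) + 3exp(-9t/2)sin(3s) + 2exp(-25t/2)sin(5s), and T(s,t) = exp(2t)u(s,t).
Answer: T(s, t) = -exp(3t/2)sin(s) + 3exp(-5t/2)sin(3s) + 2exp(-21t/2)sin(5s)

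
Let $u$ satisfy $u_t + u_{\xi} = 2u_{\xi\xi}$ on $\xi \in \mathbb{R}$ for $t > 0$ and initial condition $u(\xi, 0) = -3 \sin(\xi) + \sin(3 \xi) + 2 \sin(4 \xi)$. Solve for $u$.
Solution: Change to a moving frame: let $\eta = \xi - t$, $\sigma = t$ and write $u(\xi,t) = w(\eta,\sigma)$.
By the chain rule $u_t = w_{\sigma} - w_{\eta}$, $u_{\xi} = w_{\eta}$, $u_{\xi\xi} = w_{\eta\eta}$.
Then $u_t + u_{\xi} = w_{\sigma}$: the advection term cancels and the PDE becomes the heat equation $w_{\sigma} = 2w_{\eta\eta}$ on $\eta \in \mathbb{R}$.
Initial data: $w(\eta,0) = u(\eta,0) = -3 \sin(\eta) + \sin(3 \eta) + 2 \sin(4 \eta)$.
On $\eta \in \mathbb{R}$ each mode satisfies $(\sin(n\eta))'' = -n^2 \sin(n\eta)$, so $e^{-2n^2\sigma} \sin(n\eta)$ solves the heat equation; by superposition $w(\eta,\sigma) = \sum c_n e^{-2n^2\sigma} \sin(n\eta)$.
Reading off the coefficients: $c_1=-3, c_3=1, c_4=2$, so $w(\eta,\sigma) = -3 e^{-2 \sigma} \sin(\eta) + e^{-18 \sigma} \sin(3 \eta) + 2 e^{-32 \sigma} \sin(4 \eta)$.
Substituting back $\eta = \xi - t$, $\sigma = t$: $u(\xi,t) = w(\xi - t, t)$.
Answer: $u(\xi, t) = -3 e^{-2 t} \sin(\xi - t) + e^{-18 t} \sin(3 \xi - 3 t) + 2 e^{-32 t} \sin(4 \xi - 4 t)$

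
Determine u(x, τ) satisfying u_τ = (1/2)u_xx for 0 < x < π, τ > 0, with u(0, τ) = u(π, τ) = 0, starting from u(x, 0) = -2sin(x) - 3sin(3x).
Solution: Separating variables: u = Σ c_n exp(-n²τ/2) sin(nx). From u(x,0) = -2sin(x) - 3sin(3x): c_1=-2, c_3=-3.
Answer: u(x, τ) = -2exp(-τ/2)sin(x) - 3exp(-9τ/2)sin(3x)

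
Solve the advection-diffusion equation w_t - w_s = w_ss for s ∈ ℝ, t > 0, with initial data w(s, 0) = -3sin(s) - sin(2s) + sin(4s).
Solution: Change to a moving frame: let η = s + t, σ = t and write w(s,t) = u(η,σ).
By the chain rule w_t = u_σ + u_η, w_s = u_η, w_ss = u_ηη.
Then w_t - w_s = u_σ: the advection term cancels and the PDE becomes the heat equation u_σ = u_ηη on η ∈ ℝ.
Initial data: u(η,0) = w(η,0) = -3sin(η) - sin(2η) + sin(4η).
On η ∈ ℝ each mode satisfies (sin(nη))″ = -n² sin(nη), so exp(-n²σ) sin(nη) solves the heat equation; by superposition u(η,σ) = Σ c_n exp(-n²σ) sin(nη).
Reading off the coefficients: c_1=-3, c_2=-1, c_4=1, so u(η,σ) = -3exp(-σ)sin(η) - exp(-4σ)sin(2η) + exp(-16σ)sin(4η).
Substituting back η = s + t, σ = t: w(s,t) = u(s + t, t).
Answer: w(s, t) = -3exp(-t)sin(s + t) - exp(-4t)sin(2s + 2t) + exp(-16t)sin(4s + 4t)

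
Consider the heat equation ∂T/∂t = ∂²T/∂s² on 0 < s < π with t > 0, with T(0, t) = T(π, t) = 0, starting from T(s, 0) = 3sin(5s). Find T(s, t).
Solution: Using separation of variables T = X(s)G(t):
Eigenfunctions: sin(ns), n = 1, 2, 3, ...
General solution: T(s, t) = Σ c_n sin(ns) exp(-n² t)
Matching T(s,0) = 3sin(5s) term by term: c_5=3.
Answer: T(s, t) = 3exp(-25t)sin(5s)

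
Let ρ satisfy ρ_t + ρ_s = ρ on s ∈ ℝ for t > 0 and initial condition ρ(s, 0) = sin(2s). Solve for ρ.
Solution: Substitute ρ = exp(t)u, i.e. u = exp(-t)ρ.
By the product rule, ρ_t = exp(t)(u_t + u), ρ_s = exp(t)u_s.
Substituting into the PDE and dividing by exp(t): u_t + u + u_s = u.
The lower-order terms cancel, leaving the standard advection equation u_t + u_s = 0.
Initial data for u: u(s,0) = ρ(s,0) = sin(2s).
Solve for u:
  By method of characteristics (waves move right with speed 1):
  Along characteristics s - t = const, u is constant, so u(s,t) = f(s - t) with f = u(·, 0).
Hence u(s,t) = sin(2s - 2t).
Transform back: ρ(s,t) = exp(t)u(s,t).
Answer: ρ(s, t) = exp(t)sin(2s - 2t)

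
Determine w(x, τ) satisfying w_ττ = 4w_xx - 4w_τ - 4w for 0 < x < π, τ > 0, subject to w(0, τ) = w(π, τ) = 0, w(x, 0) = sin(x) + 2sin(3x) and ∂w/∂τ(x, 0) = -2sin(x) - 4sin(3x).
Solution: Substitute w = exp(-2τ)u.
Then w_τ = exp(-2τ)(u_τ - 2u), w_ττ = exp(-2τ)(u_ττ - 4u_τ + 4u), w_xx = exp(-2τ)u_xx; substituting and dividing by exp(-2τ), the lower-order terms cancel: u_ττ = 4u_xx (standard wave equation).
Data for u: u(x,0) = w(x,0) = sin(x) + 2sin(3x); u_τ(x,0) = w_τ(x,0) + 2w(x,0) = 0. The boundary conditions carry over: u(0,τ) = u(π,τ) = 0.
Separating variables: u = Σ [A_n cos(ω_n τ) + B_n sin(ω_n τ)] sin(nx), ω_n = 2n. From ICs: A_1=1, A_3=2.
So u(x,τ) = sin(x)cos(2τ) + 2sin(3x)cos(6τ), and w(x,τ) = exp(-2τ)u(x,τ).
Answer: w(x, τ) = exp(-2τ)sin(x)cos(2τ) + 2exp(-2τ)sin(3x)cos(6τ)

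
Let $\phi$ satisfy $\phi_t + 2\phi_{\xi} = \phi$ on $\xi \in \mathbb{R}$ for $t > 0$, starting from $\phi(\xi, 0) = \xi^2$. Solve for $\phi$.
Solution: Substitute $\phi = e^{t}u$, i.e. $u = e^{-t}\phi$.
By the product rule, $\phi_t = e^{t}(u_t + u)$, $\phi_{\xi} = e^{t}u_{\xi}$.
Substituting into the PDE and dividing by $e^{t}$: $u_t + u + 2u_{\xi} = u$.
The lower-order terms cancel, leaving the standard advection equation $u_t + 2u_{\xi} = 0$.
Initial data for $u$: $u(\xi,0) = \phi(\xi,0) = \xi^2$.
Solve for $u$:
  By method of characteristics (waves move right with speed 2):
  Along characteristics $\xi - 2t =$ const, $u$ is constant, so $u(\xi,t) = f(\xi - 2t)$ with $f = u( \cdot , 0)$.
Hence $u(\xi,t) = 4 t^2 - 4 t \xi + \xi^2$.
Transform back: $\phi(\xi,t) = e^{t}u(\xi,t)$.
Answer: $\phi(\xi, t) = \xi^2 e^{t} - 4 \xi t e^{t} + 4 t^2 e^{t}$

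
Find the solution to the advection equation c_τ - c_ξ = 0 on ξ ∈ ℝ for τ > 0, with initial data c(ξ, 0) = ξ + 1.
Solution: By method of characteristics (waves move left with speed 1):
Along characteristics ξ + τ = const, c is constant, so c(ξ,τ) = f(ξ + τ) with f = c(·, 0).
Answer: c(ξ, τ) = ξ + τ + 1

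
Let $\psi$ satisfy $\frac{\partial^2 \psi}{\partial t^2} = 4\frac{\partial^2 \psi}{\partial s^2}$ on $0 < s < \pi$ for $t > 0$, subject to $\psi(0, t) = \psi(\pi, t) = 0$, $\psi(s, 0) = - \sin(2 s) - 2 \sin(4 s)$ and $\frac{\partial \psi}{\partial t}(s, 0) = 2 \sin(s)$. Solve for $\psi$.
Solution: Separating variables: $\psi = \sum [A_n \cos(\omega_n t) + B_n \sin(\omega_n t)] \sin(ns)$, $\omega_n = 2n$. From ICs ($B_n$ = velocity coefficient / $\omega_n$): $A_2=-1, A_4=-2, B_1=1$.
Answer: $\psi(s, t) = \sin(s) \sin(2 t) -  \sin(2 s) \cos(4 t) - 2 \sin(4 s) \cos(8 t)$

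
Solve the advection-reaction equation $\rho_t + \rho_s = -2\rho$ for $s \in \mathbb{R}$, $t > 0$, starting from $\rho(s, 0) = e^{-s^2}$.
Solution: Substitute $\rho = e^{-2t}u$.
Then $\rho_t = e^{-2t}(u_t - 2u)$, $\rho_s = e^{-2t}u_s$; substituting and dividing by $e^{-2t}$, the lower-order terms cancel: $u_t + u_s = 0$ (standard advection equation).
Data for $u$: $u(s,0) = \rho(s,0) = e^{-s^2}$.
By characteristics ($ds/dt = 1$), $u(s,t) = f(s - t)$ with $f = u( \cdot , 0)$.
So $u(s,t) = e^{-(s - t)^2}$, and $\rho(s,t) = e^{-2t}u(s,t)$.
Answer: $\rho(s, t) = e^{-2 t} e^{-(s - t)^2}$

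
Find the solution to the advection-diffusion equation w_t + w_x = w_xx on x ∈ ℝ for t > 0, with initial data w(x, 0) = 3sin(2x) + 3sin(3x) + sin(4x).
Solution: Change to a moving frame: let η = x - t, σ = t and write w(x,t) = u(η,σ).
By the chain rule w_t = u_σ - u_η, w_x = u_η, w_xx = u_ηη.
Then w_t + w_x = u_σ: the advection term cancels and the PDE becomes the heat equation u_σ = u_ηη on η ∈ ℝ.
Initial data: u(η,0) = w(η,0) = 3sin(2η) + 3sin(3η) + sin(4η).
On η ∈ ℝ each mode satisfies (sin(nη))″ = -n² sin(nη), so exp(-n²σ) sin(nη) solves the heat equation; by superposition u(η,σ) = Σ c_n exp(-n²σ) sin(nη).
Reading off the coefficients: c_2=3, c_3=3, c_4=1, so u(η,σ) = 3exp(-4σ)sin(2η) + 3exp(-9σ)sin(3η) + exp(-16σ)sin(4η).
Substituting back η = x - t, σ = t: w(x,t) = u(x - t, t).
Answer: w(x, t) = -3exp(-4t)sin(2t - 2x) - 3exp(-9t)sin(3t - 3x) - exp(-16t)sin(4t - 4x)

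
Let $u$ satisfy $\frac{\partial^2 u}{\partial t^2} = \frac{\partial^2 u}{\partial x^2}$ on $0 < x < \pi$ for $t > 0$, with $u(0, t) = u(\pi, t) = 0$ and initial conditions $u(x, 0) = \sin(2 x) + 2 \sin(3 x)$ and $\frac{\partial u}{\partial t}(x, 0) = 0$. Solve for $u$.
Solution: Using separation of variables $u = X(x)T(t)$:
Eigenfunctions: $\sin(nx)$, $n = 1, 2, 3, \ldots$
General solution: $u(x, t) = \sum [A_n \cos(n t) + B_n \sin(n t)] \sin(nx)$
From $u(x,0) = \sin(2 x) + 2 \sin(3 x)$: $A_2=1, A_3=2$. From $u_t(x,0) = 0$: all $B_n = 0$.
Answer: $u(x, t) = \sin(2 x) \cos(2 t) + 2 \sin(3 x) \cos(3 t)$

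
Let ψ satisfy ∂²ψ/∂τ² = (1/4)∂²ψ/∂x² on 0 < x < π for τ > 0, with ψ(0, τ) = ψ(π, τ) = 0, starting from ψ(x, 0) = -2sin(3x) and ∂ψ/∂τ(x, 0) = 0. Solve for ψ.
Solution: Using separation of variables ψ = X(x)T(τ):
Eigenfunctions: sin(nx), n = 1, 2, 3, ...
General solution: ψ(x, τ) = Σ [A_n cos(n τ/2) + B_n sin(n τ/2)] sin(nx)
From ψ(x,0) = -2sin(3x): A_3=-2. From ψ_τ(x,0) = 0: all B_n = 0.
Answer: ψ(x, τ) = -2sin(3x)cos(3τ/2)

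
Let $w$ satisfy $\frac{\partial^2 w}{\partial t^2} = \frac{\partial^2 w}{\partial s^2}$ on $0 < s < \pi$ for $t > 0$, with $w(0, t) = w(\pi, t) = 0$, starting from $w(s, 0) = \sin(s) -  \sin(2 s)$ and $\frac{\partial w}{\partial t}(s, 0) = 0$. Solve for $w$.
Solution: Separating variables: $w = \sum [A_n \cos(\omega_n t) + B_n \sin(\omega_n t)] \sin(ns)$, $\omega_n = n$. From ICs: $A_1=1, A_2=-1$.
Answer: $w(s, t) = \sin(s) \cos(t) -  \sin(2 s) \cos(2 t)$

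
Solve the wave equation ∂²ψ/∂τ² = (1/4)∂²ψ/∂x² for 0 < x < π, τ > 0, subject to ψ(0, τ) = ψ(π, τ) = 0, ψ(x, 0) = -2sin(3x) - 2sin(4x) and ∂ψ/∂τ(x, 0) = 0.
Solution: Separating variables: ψ = Σ [A_n cos(ω_n τ) + B_n sin(ω_n τ)] sin(nx), ω_n = n/2. From ICs: A_3=-2, A_4=-2.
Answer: ψ(x, τ) = -2sin(3x)cos(3τ/2) - 2sin(4x)cos(2τ)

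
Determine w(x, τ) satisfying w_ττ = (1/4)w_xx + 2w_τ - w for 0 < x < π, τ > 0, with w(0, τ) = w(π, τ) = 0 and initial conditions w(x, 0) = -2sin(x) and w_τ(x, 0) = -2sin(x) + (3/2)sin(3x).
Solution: Substitute w = exp(τ)u.
Then w_τ = exp(τ)(u_τ + u), w_ττ = exp(τ)(u_ττ + 2u_τ + u), w_xx = exp(τ)u_xx; substituting and dividing by exp(τ), the lower-order terms cancel: u_ττ = (1/4)u_xx (standard wave equation).
Data for u: u(x,0) = w(x,0) = -2sin(x); u_τ(x,0) = w_τ(x,0) - w(x,0) = (3/2)sin(3x). The boundary conditions carry over: u(0,τ) = u(π,τ) = 0.
Separating variables: u = Σ [A_n cos(ω_n τ) + B_n sin(ω_n τ)] sin(nx), ω_n = n/2. From ICs (B_n = velocity coefficient / ω_n): A_1=-2, B_3=1.
So u(x,τ) = -2sin(x)cos(τ/2) + sin(3x)sin(3τ/2), and w(x,τ) = exp(τ)u(x,τ).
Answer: w(x, τ) = -2exp(τ)sin(x)cos(τ/2) + exp(τ)sin(3x)sin(3τ/2)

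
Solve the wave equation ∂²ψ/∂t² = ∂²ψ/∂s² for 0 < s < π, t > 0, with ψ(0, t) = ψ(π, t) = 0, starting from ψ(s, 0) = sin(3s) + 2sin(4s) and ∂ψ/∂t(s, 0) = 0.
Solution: Using separation of variables ψ = X(s)T(t):
Eigenfunctions: sin(ns), n = 1, 2, 3, ...
General solution: ψ(s, t) = Σ [A_n cos(n t) + B_n sin(n t)] sin(ns)
From ψ(s,0) = sin(3s) + 2sin(4s): A_3=1, A_4=2. From ψ_t(s,0) = 0: all B_n = 0.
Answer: ψ(s, t) = sin(3s)cos(3t) + 2sin(4s)cos(4t)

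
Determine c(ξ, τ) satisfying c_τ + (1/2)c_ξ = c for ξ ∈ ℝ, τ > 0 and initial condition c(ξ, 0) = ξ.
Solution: Substitute c = exp(τ)u, i.e. u = exp(-τ)c.
By the product rule, c_τ = exp(τ)(u_τ + u), c_ξ = exp(τ)u_ξ.
Substituting into the PDE and dividing by exp(τ): u_τ + u + (1/2)u_ξ = u.
The lower-order terms cancel, leaving the standard advection equation u_τ + (1/2)u_ξ = 0.
Initial data for u: u(ξ,0) = c(ξ,0) = ξ.
Solve for u:
  By method of characteristics (waves move right with speed 1/2):
  Along characteristics ξ - (1/2)τ = const, u is constant, so u(ξ,τ) = f(ξ - (1/2)τ) with f = u(·, 0).
Hence u(ξ,τ) = ξ - (1/2)τ.
Transform back: c(ξ,τ) = exp(τ)u(ξ,τ).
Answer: c(ξ, τ) = ξexp(τ) - (1/2)τexp(τ)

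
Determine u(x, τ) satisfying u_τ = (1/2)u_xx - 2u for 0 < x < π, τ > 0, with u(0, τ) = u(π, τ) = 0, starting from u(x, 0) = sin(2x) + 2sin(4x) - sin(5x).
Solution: Substitute u = exp(-2τ)w.
Then u_τ = exp(-2τ)(w_τ - 2w), u_xx = exp(-2τ)w_xx; substituting and dividing by exp(-2τ), the lower-order terms cancel: w_τ = (1/2)w_xx (standard heat equation).
Data for w: w(x,0) = u(x,0) = sin(2x) + 2sin(4x) - sin(5x). The boundary conditions carry over: w(0,τ) = w(π,τ) = 0.
Separating variables: w = Σ c_n exp(-n²τ/2) sin(nx). From w(x,0) = sin(2x) + 2sin(4x) - sin(5x): c_2=1, c_4=2, c_5=-1.
So w(x,τ) = exp(-2τ)sin(2x) + 2exp(-8τ)sin(4x) - exp(-25τ/2)sin(5x), and u(x,τ) = exp(-2τ)w(x,τ).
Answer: u(x, τ) = exp(-4τ)sin(2x) + 2exp(-10τ)sin(4x) - exp(-29τ/2)sin(5x)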